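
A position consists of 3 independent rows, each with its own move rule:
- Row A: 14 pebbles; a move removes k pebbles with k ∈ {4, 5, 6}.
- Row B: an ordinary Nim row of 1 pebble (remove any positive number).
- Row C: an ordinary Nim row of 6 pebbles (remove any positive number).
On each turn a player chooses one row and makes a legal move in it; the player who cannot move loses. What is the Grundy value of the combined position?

Build the Grundy sequence for row A with g(k) = mex{g(k−s) : s ∈ {4, 5, 6}, s ≤ k}:
k:     0  1  2  3  4  5  6  7  8  9 10 11 12 13 14
g(k):  0  0  0  0  1  1  1  1  2  2  0  0  0  0  1
So g(14) = 1.
Row B is a plain Nim row of size 1, so its Grundy value is 1.
Row C is a plain Nim row of size 6, so its Grundy value is 6.
By the Sprague-Grundy theorem, the Grundy value of a sum of independent games is the XOR of the component values.
Combined value = 1 XOR 1 XOR 6 = 6.

6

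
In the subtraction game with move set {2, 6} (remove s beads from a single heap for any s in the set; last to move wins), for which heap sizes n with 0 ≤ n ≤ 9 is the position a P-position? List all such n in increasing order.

0, 1, 4, 5, 8, 9

Build the Grundy sequence with g(k) = mex{g(k−s) : s ∈ {2, 6}, s ≤ k}:
k:     0  1  2  3  4  5  6  7  8  9
g(k):  0  0  1  1  0  0  1  1  0  0
The P-positions (g = 0) in 0..9 are 0, 1, 4, 5, 8, 9.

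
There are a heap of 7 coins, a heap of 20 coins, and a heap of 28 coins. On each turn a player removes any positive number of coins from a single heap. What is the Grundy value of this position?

15

Nim-sum: 7 ^ 20 ^ 28 = 15.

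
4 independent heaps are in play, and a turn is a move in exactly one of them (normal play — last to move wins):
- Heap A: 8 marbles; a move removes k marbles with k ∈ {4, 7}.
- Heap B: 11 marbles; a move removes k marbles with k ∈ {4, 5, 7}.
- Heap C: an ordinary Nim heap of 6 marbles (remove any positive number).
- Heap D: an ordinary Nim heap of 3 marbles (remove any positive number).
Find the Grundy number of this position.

7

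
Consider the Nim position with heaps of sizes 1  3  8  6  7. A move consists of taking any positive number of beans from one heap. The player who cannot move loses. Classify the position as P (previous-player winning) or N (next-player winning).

Nim-sum: 1 XOR 3 XOR 8 XOR 6 XOR 7 = 11.
The nim-sum is 11 ≠ 0, so this is an N-position: the player to move can win.

N-position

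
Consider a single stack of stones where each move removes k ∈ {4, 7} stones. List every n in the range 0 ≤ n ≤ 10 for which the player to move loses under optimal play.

0, 1, 2, 3

Grundy values for subtraction set {4, 7}:
g(0) = mex{} = 0
g(1) = mex{} = 0
g(2) = mex{} = 0
g(3) = mex{} = 0
g(4) = mex{0} = 1
g(5) = mex{0} = 1
g(6) = mex{0} = 1
g(7) = mex{0} = 1
g(8) = mex{0,1} = 2
g(9) = mex{0,1} = 2
g(10) = mex{0,1} = 2
The P-positions (g = 0) in 0..10 are 0, 1, 2, 3.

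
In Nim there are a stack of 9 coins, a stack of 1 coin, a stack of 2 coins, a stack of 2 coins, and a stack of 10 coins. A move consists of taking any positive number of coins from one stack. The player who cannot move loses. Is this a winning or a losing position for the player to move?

Compute the nim-sum pairwise:
9 XOR 1 = 8
8 XOR 2 = 10
10 XOR 2 = 8
8 XOR 10 = 2
The nim-sum is 2 ≠ 0, so this is an N-position: the player to move can win.

Winning position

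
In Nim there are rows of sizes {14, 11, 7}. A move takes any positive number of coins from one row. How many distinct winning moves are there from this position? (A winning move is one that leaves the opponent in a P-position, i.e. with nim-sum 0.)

Write each in binary and XOR column by column:
  1110  (14)
  1011  (11)
  0111  (7)
  ----
  0010  (2)
The overall nim-sum is X = 2. A row of size p has a winning move iff p XOR X < p (reduce it to p XOR X).
  14: 14 XOR 2 = 12 < 14 — winning move (to 12).
  11: 11 XOR 2 = 9 < 11 — winning move (to 9).
  7: 7 XOR 2 = 5 < 7 — winning move (to 5).
That gives 3 winning moves.

3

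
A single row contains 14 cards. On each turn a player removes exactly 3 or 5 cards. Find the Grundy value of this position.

Grundy values for subtraction set {3, 5}:
g(0) = mex{} = 0
g(1) = mex{} = 0
g(2) = mex{} = 0
g(3) = mex{0} = 1
g(4) = mex{0} = 1
g(5) = mex{0} = 1
g(6) = mex{0,1} = 2
g(7) = mex{0,1} = 2
g(8) = mex{1} = 0
g(9) = mex{1,2} = 0
g(10) = mex{1,2} = 0
g(11) = mex{0,2} = 1
g(12) = mex{0,2} = 1
g(13) = mex{0} = 1
g(14) = mex{0,1} = 2
So g(14) = 2.

2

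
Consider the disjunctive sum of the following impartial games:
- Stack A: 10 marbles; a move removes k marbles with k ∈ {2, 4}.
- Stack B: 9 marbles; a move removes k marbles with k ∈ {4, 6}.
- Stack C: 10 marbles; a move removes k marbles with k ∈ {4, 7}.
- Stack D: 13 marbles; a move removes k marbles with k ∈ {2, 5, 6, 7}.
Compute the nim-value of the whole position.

Build the Grundy sequence for stack A with g(k) = mex{g(k−s) : s ∈ {2, 4}, s ≤ k}:
g(0) = mex{} = 0
g(1) = mex{} = 0
g(2) = mex{0} = 1
g(3) = mex{0} = 1
g(4) = mex{0,1} = 2
g(5) = mex{0,1} = 2
g(6) = mex{1,2} = 0
g(7) = mex{1,2} = 0
g(8) = mex{0,2} = 1
g(9) = mex{0,2} = 1
g(10) = mex{0,1} = 2
So g(10) = 2.
Build the Grundy sequence for stack B with g(k) = mex{g(k−s) : s ∈ {4, 6}, s ≤ k}:
g(0) = mex{} = 0
g(1) = mex{} = 0
g(2) = mex{} = 0
g(3) = mex{} = 0
g(4) = mex{0} = 1
g(5) = mex{0} = 1
g(6) = mex{0} = 1
g(7) = mex{0} = 1
g(8) = mex{0,1} = 2
g(9) = mex{0,1} = 2
So g(9) = 2.
Grundy values for stack C (subtraction set {4, 7}):
g(0) = mex{} = 0
g(1) = mex{} = 0
g(2) = mex{} = 0
g(3) = mex{} = 0
g(4) = mex{0} = 1
g(5) = mex{0} = 1
g(6) = mex{0} = 1
g(7) = mex{0} = 1
g(8) = mex{0,1} = 2
g(9) = mex{0,1} = 2
g(10) = mex{0,1} = 2
So g(10) = 2.
Grundy values for stack D (subtraction set {2, 5, 6, 7}):
g(0) = mex{} = 0
g(1) = mex{} = 0
g(2) = mex{0} = 1
g(3) = mex{0} = 1
g(4) = mex{1} = 0
g(5) = mex{0,1} = 2
g(6) = mex{0} = 1
g(7) = mex{0,1,2} = 3
g(8) = mex{0,1} = 2
g(9) = mex{0,1,3} = 2
g(10) = mex{0,1,2} = 3
g(11) = mex{0,1,2} = 3
g(12) = mex{1,2,3} = 0
g(13) = mex{1,2,3} = 0
So g(13) = 0.
By the Sprague-Grundy theorem, the Grundy value of a sum of independent games is the XOR of the component values.
Combined value = 2 ⊕ 2 ⊕ 2 ⊕ 0 = 2.

2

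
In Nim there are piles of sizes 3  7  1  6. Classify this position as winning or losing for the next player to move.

Nim-sum: 3 ⊕ 7 ⊕ 1 ⊕ 6 = 3.
The nim-sum is 3 ≠ 0, so this is an N-position: the player to move can win.

Winning position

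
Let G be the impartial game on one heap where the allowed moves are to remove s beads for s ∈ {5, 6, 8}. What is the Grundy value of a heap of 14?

Grundy values for subtraction set {5, 6, 8}:
k:     0  1  2  3  4  5  6  7  8  9 10 11 12 13 14
g(k):  0  0  0  0  0  1  1  1  1  1  2  2  2  0  0
So g(14) = 0.

0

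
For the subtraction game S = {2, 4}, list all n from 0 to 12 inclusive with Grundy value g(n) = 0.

0, 1, 6, 7, 12

Grundy values for subtraction set {2, 4}:
k:     0  1  2  3  4  5  6  7  8  9 10 11 12
g(k):  0  0  1  1  2  2  0  0  1  1  2  2  0
The P-positions (g = 0) in 0..12 are 0, 1, 6, 7, 12.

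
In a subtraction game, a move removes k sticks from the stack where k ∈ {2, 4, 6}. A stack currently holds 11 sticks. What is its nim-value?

Build the Grundy sequence with g(k) = mex{g(k−s) : s ∈ {2, 4, 6}, s ≤ k}:
k:     0  1  2  3  4  5  6  7  8  9 10 11
g(k):  0  0  1  1  2  2  3  3  0  0  1  1
So g(11) = 1.

1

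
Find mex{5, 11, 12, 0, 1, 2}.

The values 0, 1, 2 are all present; 3 is the first non-negative integer missing from the set.

3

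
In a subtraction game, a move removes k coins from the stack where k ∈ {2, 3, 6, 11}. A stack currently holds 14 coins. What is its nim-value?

0

Grundy values for subtraction set {2, 3, 6, 11}:
g(0) = mex{} = 0
g(1) = mex{} = 0
g(2) = mex{0} = 1
g(3) = mex{0} = 1
g(4) = mex{0,1} = 2
g(5) = mex{1} = 0
g(6) = mex{0,1,2} = 3
g(7) = mex{0,2} = 1
g(8) = mex{0,1,3} = 2
g(9) = mex{1,3} = 0
g(10) = mex{1,2} = 0
g(11) = mex{0,2} = 1
g(12) = mex{0,3} = 1
g(13) = mex{0,1} = 2
g(14) = mex{1,2} = 0
So g(14) = 0.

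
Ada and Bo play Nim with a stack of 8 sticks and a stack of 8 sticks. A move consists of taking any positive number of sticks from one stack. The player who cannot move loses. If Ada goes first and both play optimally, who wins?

Bo wins

Write each in binary and XOR column by column:
  1000  (8)
  1000  (8)
  ----
  0000  (0)
The nim-sum is 0, so this is a P-position: the player to move is in a losing position under optimal play; Ada is about to move from it and so loses — Bo wins.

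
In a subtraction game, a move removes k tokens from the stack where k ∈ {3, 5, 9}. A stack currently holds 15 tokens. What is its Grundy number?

1

Build the Grundy sequence with g(k) = mex{g(k−s) : s ∈ {3, 5, 9}, s ≤ k}:
k:     0  1  2  3  4  5  6  7  8  9 10 11 12 13 14 15
g(k):  0  0  0  1  1  1  2  2  0  3  3  1  0  2  0  1
So g(15) = 1.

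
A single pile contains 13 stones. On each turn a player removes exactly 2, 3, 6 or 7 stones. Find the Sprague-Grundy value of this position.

Compute g(0), g(1), … for moves {2, 3, 6, 7}:
g(0) = mex{} = 0
g(1) = mex{} = 0
g(2) = mex{0} = 1
g(3) = mex{0} = 1
g(4) = mex{0,1} = 2
g(5) = mex{1} = 0
g(6) = mex{0,1,2} = 3
g(7) = mex{0,2} = 1
g(8) = mex{0,1,3} = 2
g(9) = mex{1,3} = 0
g(10) = mex{1,2} = 0
g(11) = mex{0,2} = 1
g(12) = mex{0,3} = 1
g(13) = mex{0,1,3} = 2
So g(13) = 2.

2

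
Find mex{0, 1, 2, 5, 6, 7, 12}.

3

The values 0, 1, 2 are all present; 3 is the first non-negative integer missing from the set.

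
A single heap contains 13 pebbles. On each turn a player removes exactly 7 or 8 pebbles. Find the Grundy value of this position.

1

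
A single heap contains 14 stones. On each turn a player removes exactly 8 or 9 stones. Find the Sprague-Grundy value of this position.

Build the Grundy sequence with g(k) = mex{g(k−s) : s ∈ {8, 9}, s ≤ k}:
k:     0  1  2  3  4  5  6  7  8  9 10 11 12 13 14
g(k):  0  0  0  0  0  0  0  0  1  1  1  1  1  1  1
So g(14) = 1.

1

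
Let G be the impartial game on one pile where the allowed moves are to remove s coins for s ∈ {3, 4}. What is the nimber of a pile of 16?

0

Grundy values for subtraction set {3, 4}:
k:     0  1  2  3  4  5  6  7  8  9 10 11 12 13 14 15 16
g(k):  0  0  0  1  1  1  2  0  0  0  1  1  1  2  0  0  0
So g(16) = 0.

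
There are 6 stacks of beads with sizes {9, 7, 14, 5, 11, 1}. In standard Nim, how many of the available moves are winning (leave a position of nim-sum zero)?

Bitwise XOR of the heap sizes:
  1001  (9)
  0111  (7)
  1110  (14)
  0101  (5)
  1011  (11)
  0001  (1)
  ----
  1111  (15)
The overall nim-sum is X = 15. A stack of size p has a winning move iff p XOR X < p (reduce it to p XOR X).
  9: 9 XOR 15 = 6 < 9 — winning move (to 6).
  7: 7 XOR 15 = 8 ≥ 7 — no move.
  14: 14 XOR 15 = 1 < 14 — winning move (to 1).
  5: 5 XOR 15 = 10 ≥ 5 — no move.
  11: 11 XOR 15 = 4 < 11 — winning move (to 4).
  1: 1 XOR 15 = 14 ≥ 1 — no move.
That gives 3 winning moves.

3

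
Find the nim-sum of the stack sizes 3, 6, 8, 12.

Nim-sum: 3 XOR 6 XOR 8 XOR 12 = 1.

1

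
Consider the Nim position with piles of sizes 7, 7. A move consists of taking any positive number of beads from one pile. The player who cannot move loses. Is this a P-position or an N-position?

P-position

Compute the nim-sum pairwise:
7 ^ 7 = 0
The nim-sum is 0, so this is a P-position: the player to move is in a losing position under optimal play.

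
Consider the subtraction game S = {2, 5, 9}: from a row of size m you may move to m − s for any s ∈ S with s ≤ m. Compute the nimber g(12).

2

Grundy values for subtraction set {2, 5, 9}:
k:     0  1  2  3  4  5  6  7  8  9 10 11 12
g(k):  0  0  1  1  0  2  1  0  0  1  1  0  2
So g(12) = 2.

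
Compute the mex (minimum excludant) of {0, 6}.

1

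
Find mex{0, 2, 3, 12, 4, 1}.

The values 0, 1, 2, 3, 4 are all present; 5 is the first non-negative integer missing from the set.

5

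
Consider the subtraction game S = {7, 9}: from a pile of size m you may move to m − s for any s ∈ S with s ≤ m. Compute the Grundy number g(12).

1

Compute g(0), g(1), … for moves {7, 9}:
k:     0  1  2  3  4  5  6  7  8  9 10 11 12
g(k):  0  0  0  0  0  0  0  1  1  1  1  1  1
So g(12) = 1.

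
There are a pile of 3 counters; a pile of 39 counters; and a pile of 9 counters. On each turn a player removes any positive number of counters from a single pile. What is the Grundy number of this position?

45

Nim-sum: 3 ^ 39 ^ 9 = 45.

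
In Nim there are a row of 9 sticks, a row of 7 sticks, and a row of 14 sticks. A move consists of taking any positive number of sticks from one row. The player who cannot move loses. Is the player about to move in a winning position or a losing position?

Losing position

Nim-sum: 9 ^ 7 ^ 14 = 0.
The nim-sum is 0, so this is a P-position: the player to move is in a losing position under optimal play.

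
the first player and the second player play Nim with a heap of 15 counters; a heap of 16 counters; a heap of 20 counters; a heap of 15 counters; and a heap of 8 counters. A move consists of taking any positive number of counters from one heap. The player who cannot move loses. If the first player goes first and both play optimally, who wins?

the first player wins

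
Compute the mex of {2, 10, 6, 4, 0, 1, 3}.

The values 0, 1, 2, 3, 4 are all present; 5 is the first non-negative integer missing from the set.

5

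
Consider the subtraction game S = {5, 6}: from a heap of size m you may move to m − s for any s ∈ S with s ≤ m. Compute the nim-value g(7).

Grundy values for subtraction set {5, 6}:
k:     0  1  2  3  4  5  6  7
g(k):  0  0  0  0  0  1  1  1
So g(7) = 1.

1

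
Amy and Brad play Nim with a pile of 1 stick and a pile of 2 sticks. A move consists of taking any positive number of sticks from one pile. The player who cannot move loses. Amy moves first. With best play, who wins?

Write each in binary and XOR column by column:
  01  (1)
  10  (2)
  --
  11  (3)
The nim-sum is 3 ≠ 0, so this is an N-position: the player to move can win; Amy has a winning move.

Amy wins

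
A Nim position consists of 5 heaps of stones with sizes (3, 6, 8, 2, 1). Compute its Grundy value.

In binary:
  0011  (3)
  0110  (6)
  1000  (8)
  0010  (2)
  0001  (1)
  ----
  1110  (14)

14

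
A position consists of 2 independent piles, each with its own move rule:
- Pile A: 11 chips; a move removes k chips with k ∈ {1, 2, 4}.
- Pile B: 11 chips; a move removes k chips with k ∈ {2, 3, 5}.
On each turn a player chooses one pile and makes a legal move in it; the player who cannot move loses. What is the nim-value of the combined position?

Build the Grundy sequence for pile A with g(k) = mex{g(k−s) : s ∈ {1, 2, 4}, s ≤ k}:
k:     0  1  2  3  4  5  6  7  8  9 10 11
g(k):  0  1  2  0  1  2  0  1  2  0  1  2
So g(11) = 2.
For pile B, compute g(0), g(1), … with moves {2, 3, 5}:
g(0) = mex{} = 0
g(1) = mex{} = 0
g(2) = mex{0} = 1
g(3) = mex{0} = 1
g(4) = mex{0,1} = 2
g(5) = mex{0,1} = 2
g(6) = mex{0,1,2} = 3
g(7) = mex{1,2} = 0
g(8) = mex{1,2,3} = 0
g(9) = mex{0,2,3} = 1
g(10) = mex{0,2} = 1
g(11) = mex{0,1,3} = 2
So g(11) = 2.
The value of a disjunctive sum is the nim-sum of the parts.
Combined value = 2 ⊕ 2 = 0.

0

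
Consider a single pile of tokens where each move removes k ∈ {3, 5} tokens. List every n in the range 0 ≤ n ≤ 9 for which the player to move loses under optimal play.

0, 1, 2, 8, 9

Build the Grundy sequence with g(k) = mex{g(k−s) : s ∈ {3, 5}, s ≤ k}:
g(0) = mex{} = 0
g(1) = mex{} = 0
g(2) = mex{} = 0
g(3) = mex{0} = 1
g(4) = mex{0} = 1
g(5) = mex{0} = 1
g(6) = mex{0,1} = 2
g(7) = mex{0,1} = 2
g(8) = mex{1} = 0
g(9) = mex{1,2} = 0
The P-positions (g = 0) in 0..9 are 0, 1, 2, 8, 9.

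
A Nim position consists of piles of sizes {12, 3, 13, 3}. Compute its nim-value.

Compute the nim-sum pairwise:
12 ⊕ 3 = 15
15 ⊕ 13 = 2
2 ⊕ 3 = 1

1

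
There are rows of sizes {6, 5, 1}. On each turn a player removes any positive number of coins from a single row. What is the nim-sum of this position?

2

Compute the nim-sum pairwise:
6 ^ 5 = 3
3 ^ 1 = 2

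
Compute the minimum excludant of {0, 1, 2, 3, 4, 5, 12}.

The values 0, 1, 2, 3, 4, 5 are all present; 6 is the first non-negative integer missing from the set.

6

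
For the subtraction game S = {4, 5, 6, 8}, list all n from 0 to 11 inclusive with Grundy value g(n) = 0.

0, 1, 2, 3

Compute g(0), g(1), … for moves {4, 5, 6, 8}:
k:     0  1  2  3  4  5  6  7  8  9 10 11
g(k):  0  0  0  0  1  1  1  1  2  2  2  2
The P-positions (g = 0) in 0..11 are 0, 1, 2, 3.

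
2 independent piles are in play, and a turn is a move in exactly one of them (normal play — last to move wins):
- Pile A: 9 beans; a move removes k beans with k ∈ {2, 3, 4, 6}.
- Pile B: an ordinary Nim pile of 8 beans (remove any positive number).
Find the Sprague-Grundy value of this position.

Grundy values for pile A (subtraction set {2, 3, 4, 6}):
g(0) = mex{} = 0
g(1) = mex{} = 0
g(2) = mex{0} = 1
g(3) = mex{0} = 1
g(4) = mex{0,1} = 2
g(5) = mex{0,1} = 2
g(6) = mex{0,1,2} = 3
g(7) = mex{0,1,2} = 3
g(8) = mex{1,2,3} = 0
g(9) = mex{1,2,3} = 0
So g(9) = 0.
Pile B is a plain Nim pile of size 8, so its Grundy value is 8.
The value of a disjunctive sum is the nim-sum of the parts.
Combined value = 0 ⊕ 8 = 8.

8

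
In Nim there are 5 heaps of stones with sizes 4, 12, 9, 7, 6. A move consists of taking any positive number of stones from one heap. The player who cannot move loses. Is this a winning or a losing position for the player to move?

Losing position

Compute the nim-sum pairwise:
4 ^ 12 = 8
8 ^ 9 = 1
1 ^ 7 = 6
6 ^ 6 = 0
The nim-sum is 0, so this is a P-position: the player to move is in a losing position under optimal play.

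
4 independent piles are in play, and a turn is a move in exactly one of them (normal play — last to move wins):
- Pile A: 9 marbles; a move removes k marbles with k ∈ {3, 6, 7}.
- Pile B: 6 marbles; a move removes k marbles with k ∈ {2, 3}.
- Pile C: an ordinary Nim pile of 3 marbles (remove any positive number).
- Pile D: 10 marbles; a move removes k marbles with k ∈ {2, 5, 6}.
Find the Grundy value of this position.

For pile A, compute g(0), g(1), … with moves {3, 6, 7}:
k:     0  1  2  3  4  5  6  7  8  9
g(k):  0  0  0  1  1  1  2  2  2  3
So g(9) = 3.
Build the Grundy sequence for pile B with g(k) = mex{g(k−s) : s ∈ {2, 3}, s ≤ k}:
k:     0  1  2  3  4  5  6
g(k):  0  0  1  1  2  0  0
So g(6) = 0.
Pile C is a plain Nim pile of size 3, so its Grundy value is 3.
Build the Grundy sequence for pile D with g(k) = mex{g(k−s) : s ∈ {2, 5, 6}, s ≤ k}:
g(0) = mex{} = 0
g(1) = mex{} = 0
g(2) = mex{0} = 1
g(3) = mex{0} = 1
g(4) = mex{1} = 0
g(5) = mex{0,1} = 2
g(6) = mex{0} = 1
g(7) = mex{0,1,2} = 3
g(8) = mex{1} = 0
g(9) = mex{0,1,3} = 2
g(10) = mex{0,2} = 1
So g(10) = 1.
The value of a disjunctive sum is the nim-sum of the parts.
Combined value = 3 XOR 0 XOR 3 XOR 1 = 1.

1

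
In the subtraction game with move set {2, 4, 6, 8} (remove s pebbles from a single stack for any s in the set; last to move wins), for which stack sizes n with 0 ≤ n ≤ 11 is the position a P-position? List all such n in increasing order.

0, 1, 10, 11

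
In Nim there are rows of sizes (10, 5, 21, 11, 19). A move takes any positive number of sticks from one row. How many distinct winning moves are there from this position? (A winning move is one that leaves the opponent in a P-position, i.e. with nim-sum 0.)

3

Bitwise XOR of the heap sizes:
  01010  (10)
  00101  (5)
  10101  (21)
  01011  (11)
  10011  (19)
  -----
  00010  (2)
The overall nim-sum is X = 2. A row of size p has a winning move iff p XOR X < p (reduce it to p XOR X).
  10: 10 XOR 2 = 8 < 10 — winning move (to 8).
  5: 5 XOR 2 = 7 ≥ 5 — no move.
  21: 21 XOR 2 = 23 ≥ 21 — no move.
  11: 11 XOR 2 = 9 < 11 — winning move (to 9).
  19: 19 XOR 2 = 17 < 19 — winning move (to 17).
That gives 3 winning moves.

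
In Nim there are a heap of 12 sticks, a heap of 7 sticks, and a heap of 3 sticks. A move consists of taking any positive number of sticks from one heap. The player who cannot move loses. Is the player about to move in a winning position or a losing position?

In binary:
  1100  (12)
  0111  (7)
  0011  (3)
  ----
  1000  (8)
The nim-sum is 8 ≠ 0, so this is an N-position: the player to move can win.

Winning position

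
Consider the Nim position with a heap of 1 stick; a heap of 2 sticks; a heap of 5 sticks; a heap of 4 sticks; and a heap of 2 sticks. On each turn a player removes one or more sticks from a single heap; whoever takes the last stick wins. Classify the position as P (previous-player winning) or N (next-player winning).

P-position

Nim-sum: 1 ⊕ 2 ⊕ 5 ⊕ 4 ⊕ 2 = 0.
The nim-sum is 0, so this is a P-position: the player to move is in a losing position under optimal play.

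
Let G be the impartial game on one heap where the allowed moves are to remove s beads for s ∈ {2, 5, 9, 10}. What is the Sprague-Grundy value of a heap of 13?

3

Build the Grundy sequence with g(k) = mex{g(k−s) : s ∈ {2, 5, 9, 10}, s ≤ k}:
k:     0  1  2  3  4  5  6  7  8  9 10 11 12 13
g(k):  0  0  1  1  0  2  1  0  0  1  1  2  2  3
So g(13) = 3.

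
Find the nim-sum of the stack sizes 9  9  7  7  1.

Compute the nim-sum pairwise:
9 ^ 9 = 0
0 ^ 7 = 7
7 ^ 7 = 0
0 ^ 1 = 1

1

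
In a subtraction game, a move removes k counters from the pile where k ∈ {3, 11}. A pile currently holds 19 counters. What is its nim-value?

Build the Grundy sequence with g(k) = mex{g(k−s) : s ∈ {3, 11}, s ≤ k}:
k:     0  1  2  3  4  5  6  7  8  9 10 11 12 13 14 15 16 17 18 19
g(k):  0  0  0  1  1  1  0  0  0  1  1  1  2  2  0  0  0  1  1  1
So g(19) = 1.

1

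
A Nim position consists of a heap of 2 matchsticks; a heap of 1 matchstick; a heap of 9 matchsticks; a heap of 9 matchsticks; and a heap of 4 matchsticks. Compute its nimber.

7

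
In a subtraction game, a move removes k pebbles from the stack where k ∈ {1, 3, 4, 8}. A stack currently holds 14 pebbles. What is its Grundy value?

0

Build the Grundy sequence with g(k) = mex{g(k−s) : s ∈ {1, 3, 4, 8}, s ≤ k}:
g(0) = mex{} = 0
g(1) = mex{0} = 1
g(2) = mex{1} = 0
g(3) = mex{0} = 1
g(4) = mex{0,1} = 2
g(5) = mex{0,1,2} = 3
g(6) = mex{0,1,3} = 2
g(7) = mex{1,2} = 0
g(8) = mex{0,2,3} = 1
g(9) = mex{1,2,3} = 0
g(10) = mex{0,2} = 1
g(11) = mex{0,1} = 2
g(12) = mex{0,1,2} = 3
g(13) = mex{0,1,3} = 2
g(14) = mex{1,2} = 0
So g(14) = 0.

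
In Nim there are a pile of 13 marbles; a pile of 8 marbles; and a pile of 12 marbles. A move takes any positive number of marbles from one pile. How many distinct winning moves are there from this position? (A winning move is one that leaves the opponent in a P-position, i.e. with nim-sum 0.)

In binary:
  1101  (13)
  1000  (8)
  1100  (12)
  ----
  1001  (9)
The overall nim-sum is X = 9. A pile of size p has a winning move iff p XOR X < p (reduce it to p XOR X).
  13: 13 XOR 9 = 4 < 13 — winning move (to 4).
  8: 8 XOR 9 = 1 < 8 — winning move (to 1).
  12: 12 XOR 9 = 5 < 12 — winning move (to 5).
That gives 3 winning moves.

3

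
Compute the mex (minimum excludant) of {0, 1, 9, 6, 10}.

2

The values 0, 1 are all present; 2 is the first non-negative integer missing from the set.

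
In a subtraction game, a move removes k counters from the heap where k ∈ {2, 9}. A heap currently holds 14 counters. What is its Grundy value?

1

Compute g(0), g(1), … for moves {2, 9}:
g(0) = mex{} = 0
g(1) = mex{} = 0
g(2) = mex{0} = 1
g(3) = mex{0} = 1
g(4) = mex{1} = 0
g(5) = mex{1} = 0
g(6) = mex{0} = 1
g(7) = mex{0} = 1
g(8) = mex{1} = 0
g(9) = mex{0,1} = 2
g(10) = mex{0} = 1
g(11) = mex{1,2} = 0
g(12) = mex{1} = 0
g(13) = mex{0} = 1
g(14) = mex{0} = 1
So g(14) = 1.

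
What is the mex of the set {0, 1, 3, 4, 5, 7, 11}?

2

The values 0, 1 are all present; 2 is the first non-negative integer missing from the set.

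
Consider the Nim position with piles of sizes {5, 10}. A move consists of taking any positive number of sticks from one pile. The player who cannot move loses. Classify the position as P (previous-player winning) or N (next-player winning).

N-position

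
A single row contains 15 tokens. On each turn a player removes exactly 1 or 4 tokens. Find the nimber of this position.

Grundy values for subtraction set {1, 4}:
k:     0  1  2  3  4  5  6  7  8  9 10 11 12 13 14 15
g(k):  0  1  0  1  2  0  1  0  1  2  0  1  0  1  2  0
So g(15) = 0.

0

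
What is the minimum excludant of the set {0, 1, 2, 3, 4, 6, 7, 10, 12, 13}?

The values 0, 1, 2, 3, 4 are all present; 5 is the first non-negative integer missing from the set.

5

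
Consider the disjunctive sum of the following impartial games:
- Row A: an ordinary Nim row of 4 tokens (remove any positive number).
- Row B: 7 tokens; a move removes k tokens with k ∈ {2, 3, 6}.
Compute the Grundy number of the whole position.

5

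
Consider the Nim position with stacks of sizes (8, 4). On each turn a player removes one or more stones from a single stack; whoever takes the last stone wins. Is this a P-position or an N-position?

Compute the nim-sum pairwise:
8 ⊕ 4 = 12
The nim-sum is 12 ≠ 0, so this is an N-position: the player to move can win.

N-position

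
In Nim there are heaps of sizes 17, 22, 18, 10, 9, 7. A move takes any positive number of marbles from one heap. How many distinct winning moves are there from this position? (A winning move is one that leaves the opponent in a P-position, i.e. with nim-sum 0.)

Nim-sum: 17 ⊕ 22 ⊕ 18 ⊕ 10 ⊕ 9 ⊕ 7 = 17.
The overall nim-sum is X = 17. A heap of size p has a winning move iff p XOR X < p (reduce it to p XOR X).
  17: 17 XOR 17 = 0 < 17 — winning move (to 0).
  22: 22 XOR 17 = 7 < 22 — winning move (to 7).
  18: 18 XOR 17 = 3 < 18 — winning move (to 3).
  10: 10 XOR 17 = 27 ≥ 10 — no move.
  9: 9 XOR 17 = 24 ≥ 9 — no move.
  7: 7 XOR 17 = 22 ≥ 7 — no move.
That gives 3 winning moves.

3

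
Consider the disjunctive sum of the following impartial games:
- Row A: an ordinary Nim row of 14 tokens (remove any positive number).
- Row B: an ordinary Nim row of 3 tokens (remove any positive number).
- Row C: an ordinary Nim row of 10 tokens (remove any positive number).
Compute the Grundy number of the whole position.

Row A is a plain Nim row of size 14, so its Grundy value is 14.
Row B is a plain Nim row of size 3, so its Grundy value is 3.
Row C is a plain Nim row of size 10, so its Grundy value is 10.
By the Sprague-Grundy theorem, the Grundy value of a sum of independent games is the XOR of the component values.
Combined value = 14 XOR 3 XOR 10 = 7.

7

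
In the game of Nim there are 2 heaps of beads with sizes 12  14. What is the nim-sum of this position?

2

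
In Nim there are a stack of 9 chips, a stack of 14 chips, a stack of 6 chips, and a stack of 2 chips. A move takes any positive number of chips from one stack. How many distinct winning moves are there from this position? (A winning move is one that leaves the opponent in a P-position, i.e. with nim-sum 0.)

3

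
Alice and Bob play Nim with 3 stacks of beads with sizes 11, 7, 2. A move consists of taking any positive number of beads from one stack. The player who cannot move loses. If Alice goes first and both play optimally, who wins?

Nim-sum: 11 ⊕ 7 ⊕ 2 = 14.
The nim-sum is 14 ≠ 0, so this is an N-position: the player to move can win; Alice has a winning move.

Alice wins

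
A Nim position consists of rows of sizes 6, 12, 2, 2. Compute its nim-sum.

10

In binary:
  0110  (6)
  1100  (12)
  0010  (2)
  0010  (2)
  ----
  1010  (10)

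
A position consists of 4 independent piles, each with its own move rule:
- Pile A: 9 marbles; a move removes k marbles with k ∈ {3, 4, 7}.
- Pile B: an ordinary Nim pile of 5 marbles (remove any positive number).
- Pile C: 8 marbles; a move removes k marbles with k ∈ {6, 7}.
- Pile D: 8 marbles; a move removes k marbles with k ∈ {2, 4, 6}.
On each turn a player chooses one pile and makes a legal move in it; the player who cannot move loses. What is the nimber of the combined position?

7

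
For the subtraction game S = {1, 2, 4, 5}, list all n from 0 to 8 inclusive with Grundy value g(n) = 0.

0, 3, 6

Grundy values for subtraction set {1, 2, 4, 5}:
k:     0  1  2  3  4  5  6  7  8
g(k):  0  1  2  0  1  2  0  1  2
The P-positions (g = 0) in 0..8 are 0, 3, 6.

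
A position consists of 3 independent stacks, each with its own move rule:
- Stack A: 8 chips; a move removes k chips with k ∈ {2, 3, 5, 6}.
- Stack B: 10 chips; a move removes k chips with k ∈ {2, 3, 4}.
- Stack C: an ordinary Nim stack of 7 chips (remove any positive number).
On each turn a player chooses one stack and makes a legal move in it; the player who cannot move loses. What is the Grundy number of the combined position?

Build the Grundy sequence for stack A with g(k) = mex{g(k−s) : s ∈ {2, 3, 5, 6}, s ≤ k}:
k:     0  1  2  3  4  5  6  7  8
g(k):  0  0  1  1  2  2  3  3  0
So g(8) = 0.
Build the Grundy sequence for stack B with g(k) = mex{g(k−s) : s ∈ {2, 3, 4}, s ≤ k}:
g(0) = mex{} = 0
g(1) = mex{} = 0
g(2) = mex{0} = 1
g(3) = mex{0} = 1
g(4) = mex{0,1} = 2
g(5) = mex{0,1} = 2
g(6) = mex{1,2} = 0
g(7) = mex{1,2} = 0
g(8) = mex{0,2} = 1
g(9) = mex{0,2} = 1
g(10) = mex{0,1} = 2
So g(10) = 2.
Stack C is a plain Nim stack of size 7, so its Grundy value is 7.
By the Sprague-Grundy theorem, the Grundy value of a sum of independent games is the XOR of the component values.
Combined value = 0 ⊕ 2 ⊕ 7 = 5.

5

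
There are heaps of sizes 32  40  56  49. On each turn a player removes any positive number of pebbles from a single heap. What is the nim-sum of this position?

1

In binary:
  100000  (32)
  101000  (40)
  111000  (56)
  110001  (49)
  ------
  000001  (1)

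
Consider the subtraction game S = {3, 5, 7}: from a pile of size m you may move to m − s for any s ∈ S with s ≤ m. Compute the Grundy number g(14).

Compute g(0), g(1), … for moves {3, 5, 7}:
k:     0  1  2  3  4  5  6  7  8  9 10 11 12 13 14
g(k):  0  0  0  1  1  1  2  2  2  3  0  0  0  1  1
So g(14) = 1.

1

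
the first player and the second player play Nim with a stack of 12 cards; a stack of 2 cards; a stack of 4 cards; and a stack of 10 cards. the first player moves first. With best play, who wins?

Nim-sum: 12 XOR 2 XOR 4 XOR 10 = 0.
The nim-sum is 0, so this is a P-position: the player to move is in a losing position under optimal play; the first player is about to move from it and so loses — the second player wins.

the second player wins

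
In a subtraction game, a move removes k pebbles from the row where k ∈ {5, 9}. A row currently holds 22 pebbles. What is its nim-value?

1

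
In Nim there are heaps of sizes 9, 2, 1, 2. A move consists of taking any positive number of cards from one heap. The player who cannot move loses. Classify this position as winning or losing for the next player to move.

Winning position

Nim-sum: 9 ^ 2 ^ 1 ^ 2 = 8.
The nim-sum is 8 ≠ 0, so this is an N-position: the player to move can win.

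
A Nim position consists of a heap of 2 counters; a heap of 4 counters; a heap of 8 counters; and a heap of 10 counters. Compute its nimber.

Compute the nim-sum pairwise:
2 ^ 4 = 6
6 ^ 8 = 14
14 ^ 10 = 4

4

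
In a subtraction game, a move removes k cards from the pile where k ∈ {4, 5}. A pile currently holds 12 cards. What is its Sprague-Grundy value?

Grundy values for subtraction set {4, 5}:
k:     0  1  2  3  4  5  6  7  8  9 10 11 12
g(k):  0  0  0  0  1  1  1  1  2  0  0  0  0
So g(12) = 0.

0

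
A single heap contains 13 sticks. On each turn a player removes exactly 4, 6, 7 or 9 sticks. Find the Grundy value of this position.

0

Grundy values for subtraction set {4, 6, 7, 9}:
k:     0  1  2  3  4  5  6  7  8  9 10 11 12 13
g(k):  0  0  0  0  1  1  1  1  2  2  2  2  3  0
So g(13) = 0.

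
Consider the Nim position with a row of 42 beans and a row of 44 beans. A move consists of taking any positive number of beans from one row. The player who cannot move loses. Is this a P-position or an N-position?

N-position

Nim-sum: 42 ^ 44 = 6.
The nim-sum is 6 ≠ 0, so this is an N-position: the player to move can win.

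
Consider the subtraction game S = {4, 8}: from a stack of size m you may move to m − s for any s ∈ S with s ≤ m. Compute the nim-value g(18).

1

Build the Grundy sequence with g(k) = mex{g(k−s) : s ∈ {4, 8}, s ≤ k}:
k:     0  1  2  3  4  5  6  7  8  9 10 11 12 13 14 15 16 17 18
g(k):  0  0  0  0  1  1  1  1  2  2  2  2  0  0  0  0  1  1  1
So g(18) = 1.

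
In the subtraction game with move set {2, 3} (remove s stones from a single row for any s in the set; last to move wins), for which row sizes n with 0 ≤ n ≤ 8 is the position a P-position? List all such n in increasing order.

0, 1, 5, 6

Compute g(0), g(1), … for moves {2, 3}:
k:     0  1  2  3  4  5  6  7  8
g(k):  0  0  1  1  2  0  0  1  1
The P-positions (g = 0) in 0..8 are 0, 1, 5, 6.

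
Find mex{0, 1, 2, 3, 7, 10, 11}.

The values 0, 1, 2, 3 are all present; 4 is the first non-negative integer missing from the set.

4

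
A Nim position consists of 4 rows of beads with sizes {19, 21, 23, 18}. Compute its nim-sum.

3

Bitwise XOR of the heap sizes:
  10011  (19)
  10101  (21)
  10111  (23)
  10010  (18)
  -----
  00011  (3)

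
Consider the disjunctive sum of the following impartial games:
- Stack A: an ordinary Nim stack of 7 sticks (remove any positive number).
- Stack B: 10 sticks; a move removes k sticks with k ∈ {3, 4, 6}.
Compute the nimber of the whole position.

Stack A is a plain Nim stack of size 7, so its Grundy value is 7.
Build the Grundy sequence for stack B with g(k) = mex{g(k−s) : s ∈ {3, 4, 6}, s ≤ k}:
k:     0  1  2  3  4  5  6  7  8  9 10
g(k):  0  0  0  1  1  1  2  2  2  0  0
So g(10) = 0.
The value of a disjunctive sum is the nim-sum of the parts.
Combined value = 7 ⊕ 0 = 7.

7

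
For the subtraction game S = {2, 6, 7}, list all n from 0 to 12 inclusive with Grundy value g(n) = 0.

0, 1, 4, 5, 9

Grundy values for subtraction set {2, 6, 7}:
k:     0  1  2  3  4  5  6  7  8  9 10 11 12
g(k):  0  0  1  1  0  0  1  1  2  0  3  1  2
The P-positions (g = 0) in 0..12 are 0, 1, 4, 5, 9.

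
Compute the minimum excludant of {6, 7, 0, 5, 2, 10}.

1

0 is in the set but 1 is not, so the mex is 1.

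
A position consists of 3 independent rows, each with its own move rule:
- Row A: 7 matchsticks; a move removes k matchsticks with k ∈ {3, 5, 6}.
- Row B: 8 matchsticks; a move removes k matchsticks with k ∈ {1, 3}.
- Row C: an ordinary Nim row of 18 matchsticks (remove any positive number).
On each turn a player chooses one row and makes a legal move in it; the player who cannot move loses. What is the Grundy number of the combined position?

For row A, compute g(0), g(1), … with moves {3, 5, 6}:
k:     0  1  2  3  4  5  6  7
g(k):  0  0  0  1  1  1  2  2
So g(7) = 2.
Grundy values for row B (subtraction set {1, 3}):
g(0) = mex{} = 0
g(1) = mex{0} = 1
g(2) = mex{1} = 0
g(3) = mex{0} = 1
g(4) = mex{1} = 0
g(5) = mex{0} = 1
g(6) = mex{1} = 0
g(7) = mex{0} = 1
g(8) = mex{1} = 0
So g(8) = 0.
Row C is a plain Nim row of size 18, so its Grundy value is 18.
The value of a disjunctive sum is the nim-sum of the parts.
Combined value = 2 ⊕ 0 ⊕ 18 = 16.

16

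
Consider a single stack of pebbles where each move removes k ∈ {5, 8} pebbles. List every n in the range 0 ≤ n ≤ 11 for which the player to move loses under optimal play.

0, 1, 2, 3, 4

Grundy values for subtraction set {5, 8}:
g(0) = mex{} = 0
g(1) = mex{} = 0
g(2) = mex{} = 0
g(3) = mex{} = 0
g(4) = mex{} = 0
g(5) = mex{0} = 1
g(6) = mex{0} = 1
g(7) = mex{0} = 1
g(8) = mex{0} = 1
g(9) = mex{0} = 1
g(10) = mex{0,1} = 2
g(11) = mex{0,1} = 2
The P-positions (g = 0) in 0..11 are 0, 1, 2, 3, 4.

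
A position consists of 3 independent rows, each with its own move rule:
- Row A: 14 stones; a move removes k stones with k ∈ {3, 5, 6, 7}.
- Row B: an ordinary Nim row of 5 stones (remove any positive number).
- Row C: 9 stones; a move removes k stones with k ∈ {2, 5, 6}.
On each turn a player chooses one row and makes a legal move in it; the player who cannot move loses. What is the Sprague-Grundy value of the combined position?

6

Build the Grundy sequence for row A with g(k) = mex{g(k−s) : s ∈ {3, 5, 6, 7}, s ≤ k}:
g(0) = mex{} = 0
g(1) = mex{} = 0
g(2) = mex{} = 0
g(3) = mex{0} = 1
g(4) = mex{0} = 1
g(5) = mex{0} = 1
g(6) = mex{0,1} = 2
g(7) = mex{0,1} = 2
g(8) = mex{0,1} = 2
g(9) = mex{0,1,2} = 3
g(10) = mex{1,2} = 0
g(11) = mex{1,2} = 0
g(12) = mex{1,2,3} = 0
g(13) = mex{0,2} = 1
g(14) = mex{0,2,3} = 1
So g(14) = 1.
Row B is a plain Nim row of size 5, so its Grundy value is 5.
Build the Grundy sequence for row C with g(k) = mex{g(k−s) : s ∈ {2, 5, 6}, s ≤ k}:
k:     0  1  2  3  4  5  6  7  8  9
g(k):  0  0  1  1  0  2  1  3  0  2
So g(9) = 2.
The value of a disjunctive sum is the nim-sum of the parts.
Combined value = 1 XOR 5 XOR 2 = 6.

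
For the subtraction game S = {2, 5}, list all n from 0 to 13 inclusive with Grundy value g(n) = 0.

0, 1, 4, 7, 8, 11

Compute g(0), g(1), … for moves {2, 5}:
g(0) = mex{} = 0
g(1) = mex{} = 0
g(2) = mex{0} = 1
g(3) = mex{0} = 1
g(4) = mex{1} = 0
g(5) = mex{0,1} = 2
g(6) = mex{0} = 1
g(7) = mex{1,2} = 0
g(8) = mex{1} = 0
g(9) = mex{0} = 1
g(10) = mex{0,2} = 1
g(11) = mex{1} = 0
g(12) = mex{0,1} = 2
g(13) = mex{0} = 1
The P-positions (g = 0) in 0..13 are 0, 1, 4, 7, 8, 11.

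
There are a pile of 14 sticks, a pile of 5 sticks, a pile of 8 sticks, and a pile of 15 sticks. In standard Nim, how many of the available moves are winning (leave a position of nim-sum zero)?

Write each in binary and XOR column by column:
  1110  (14)
  0101  (5)
  1000  (8)
  1111  (15)
  ----
  1100  (12)
The overall nim-sum is X = 12. A pile of size p has a winning move iff p XOR X < p (reduce it to p XOR X).
  14: 14 XOR 12 = 2 < 14 — winning move (to 2).
  5: 5 XOR 12 = 9 ≥ 5 — no move.
  8: 8 XOR 12 = 4 < 8 — winning move (to 4).
  15: 15 XOR 12 = 3 < 15 — winning move (to 3).
That gives 3 winning moves.

3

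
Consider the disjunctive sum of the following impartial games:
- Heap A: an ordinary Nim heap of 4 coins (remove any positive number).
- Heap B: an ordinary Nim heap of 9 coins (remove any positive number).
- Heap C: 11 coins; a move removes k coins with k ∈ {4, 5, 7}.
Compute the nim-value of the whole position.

13

Heap A is a plain Nim heap of size 4, so its Grundy value is 4.
Heap B is a plain Nim heap of size 9, so its Grundy value is 9.
Grundy values for heap C (subtraction set {4, 5, 7}):
g(0) = mex{} = 0
g(1) = mex{} = 0
g(2) = mex{} = 0
g(3) = mex{} = 0
g(4) = mex{0} = 1
g(5) = mex{0} = 1
g(6) = mex{0} = 1
g(7) = mex{0} = 1
g(8) = mex{0,1} = 2
g(9) = mex{0,1} = 2
g(10) = mex{0,1} = 2
g(11) = mex{1} = 0
So g(11) = 0.
The value of a disjunctive sum is the nim-sum of the parts.
Combined value = 4 ⊕ 9 ⊕ 0 = 13.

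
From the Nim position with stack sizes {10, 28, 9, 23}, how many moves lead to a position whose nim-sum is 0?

Compute the nim-sum pairwise:
10 XOR 28 = 22
22 XOR 9 = 31
31 XOR 23 = 8
The overall nim-sum is X = 8. A stack of size p has a winning move iff p XOR X < p (reduce it to p XOR X).
  10: 10 XOR 8 = 2 < 10 — winning move (to 2).
  28: 28 XOR 8 = 20 < 28 — winning move (to 20).
  9: 9 XOR 8 = 1 < 9 — winning move (to 1).
  23: 23 XOR 8 = 31 ≥ 23 — no move.
That gives 3 winning moves.

3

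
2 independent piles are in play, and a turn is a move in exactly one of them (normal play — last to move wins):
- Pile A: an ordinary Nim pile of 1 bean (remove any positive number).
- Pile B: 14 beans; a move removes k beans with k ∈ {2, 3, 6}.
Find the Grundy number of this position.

1

Pile A is a plain Nim pile of size 1, so its Grundy value is 1.
Grundy values for pile B (subtraction set {2, 3, 6}):
g(0) = mex{} = 0
g(1) = mex{} = 0
g(2) = mex{0} = 1
g(3) = mex{0} = 1
g(4) = mex{0,1} = 2
g(5) = mex{1} = 0
g(6) = mex{0,1,2} = 3
g(7) = mex{0,2} = 1
g(8) = mex{0,1,3} = 2
g(9) = mex{1,3} = 0
g(10) = mex{1,2} = 0
g(11) = mex{0,2} = 1
g(12) = mex{0,3} = 1
g(13) = mex{0,1} = 2
g(14) = mex{1,2} = 0
So g(14) = 0.
By the Sprague-Grundy theorem, the Grundy value of a sum of independent games is the XOR of the component values.
Combined value = 1 XOR 0 = 1.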